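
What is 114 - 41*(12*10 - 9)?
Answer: -4437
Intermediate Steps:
114 - 41*(12*10 - 9) = 114 - 41*(120 - 9) = 114 - 41*111 = 114 - 4551 = -4437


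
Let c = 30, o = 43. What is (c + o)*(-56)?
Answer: -4088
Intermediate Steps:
(c + o)*(-56) = (30 + 43)*(-56) = 73*(-56) = -4088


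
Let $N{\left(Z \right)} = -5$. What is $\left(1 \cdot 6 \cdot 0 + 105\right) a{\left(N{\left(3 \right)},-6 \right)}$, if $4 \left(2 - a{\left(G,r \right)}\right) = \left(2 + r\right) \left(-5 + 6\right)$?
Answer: $315$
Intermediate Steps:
$a{\left(G,r \right)} = \frac{3}{2} - \frac{r}{4}$ ($a{\left(G,r \right)} = 2 - \frac{\left(2 + r\right) \left(-5 + 6\right)}{4} = 2 - \frac{\left(2 + r\right) 1}{4} = 2 - \frac{2 + r}{4} = 2 - \left(\frac{1}{2} + \frac{r}{4}\right) = \frac{3}{2} - \frac{r}{4}$)
$\left(1 \cdot 6 \cdot 0 + 105\right) a{\left(N{\left(3 \right)},-6 \right)} = \left(1 \cdot 6 \cdot 0 + 105\right) \left(\frac{3}{2} - - \frac{3}{2}\right) = \left(6 \cdot 0 + 105\right) \left(\frac{3}{2} + \frac{3}{2}\right) = \left(0 + 105\right) 3 = 105 \cdot 3 = 315$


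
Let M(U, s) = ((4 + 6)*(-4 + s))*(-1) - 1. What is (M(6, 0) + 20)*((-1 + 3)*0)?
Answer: 0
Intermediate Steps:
M(U, s) = 39 - 10*s (M(U, s) = (10*(-4 + s))*(-1) - 1 = (-40 + 10*s)*(-1) - 1 = (40 - 10*s) - 1 = 39 - 10*s)
(M(6, 0) + 20)*((-1 + 3)*0) = ((39 - 10*0) + 20)*((-1 + 3)*0) = ((39 + 0) + 20)*(2*0) = (39 + 20)*0 = 59*0 = 0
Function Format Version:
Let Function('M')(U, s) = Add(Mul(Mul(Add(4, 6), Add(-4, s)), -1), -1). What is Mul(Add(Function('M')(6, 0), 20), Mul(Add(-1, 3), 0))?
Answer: 0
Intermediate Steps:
Function('M')(U, s) = Add(39, Mul(-10, s)) (Function('M')(U, s) = Add(Mul(Mul(10, Add(-4, s)), -1), -1) = Add(Mul(Add(-40, Mul(10, s)), -1), -1) = Add(Add(40, Mul(-10, s)), -1) = Add(39, Mul(-10, s)))
Mul(Add(Function('M')(6, 0), 20), Mul(Add(-1, 3), 0)) = Mul(Add(Add(39, Mul(-10, 0)), 20), Mul(Add(-1, 3), 0)) = Mul(Add(Add(39, 0), 20), Mul(2, 0)) = Mul(Add(39, 20), 0) = Mul(59, 0) = 0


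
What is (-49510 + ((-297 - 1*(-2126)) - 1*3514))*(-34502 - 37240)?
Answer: 3672831690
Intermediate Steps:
(-49510 + ((-297 - 1*(-2126)) - 1*3514))*(-34502 - 37240) = (-49510 + ((-297 + 2126) - 3514))*(-71742) = (-49510 + (1829 - 3514))*(-71742) = (-49510 - 1685)*(-71742) = -51195*(-71742) = 3672831690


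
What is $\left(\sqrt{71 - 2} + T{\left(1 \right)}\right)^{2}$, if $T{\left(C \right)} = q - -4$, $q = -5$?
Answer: $\left(-1 + \sqrt{69}\right)^{2} \approx 53.387$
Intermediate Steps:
$T{\left(C \right)} = -1$ ($T{\left(C \right)} = -5 - -4 = -5 + 4 = -1$)
$\left(\sqrt{71 - 2} + T{\left(1 \right)}\right)^{2} = \left(\sqrt{71 - 2} - 1\right)^{2} = \left(\sqrt{69} - 1\right)^{2} = \left(-1 + \sqrt{69}\right)^{2}$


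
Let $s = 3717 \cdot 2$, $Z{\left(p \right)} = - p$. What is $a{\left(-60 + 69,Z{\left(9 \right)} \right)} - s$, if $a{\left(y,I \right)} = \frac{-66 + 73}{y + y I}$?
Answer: $- \frac{535255}{72} \approx -7434.1$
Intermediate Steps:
$a{\left(y,I \right)} = \frac{7}{y + I y}$
$s = 7434$
$a{\left(-60 + 69,Z{\left(9 \right)} \right)} - s = \frac{7}{\left(-60 + 69\right) \left(1 - 9\right)} - 7434 = \frac{7}{9 \left(1 - 9\right)} - 7434 = 7 \cdot \frac{1}{9} \frac{1}{-8} - 7434 = 7 \cdot \frac{1}{9} \left(- \frac{1}{8}\right) - 7434 = - \frac{7}{72} - 7434 = - \frac{535255}{72}$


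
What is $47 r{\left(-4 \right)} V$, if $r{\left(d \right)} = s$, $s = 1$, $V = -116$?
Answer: $-5452$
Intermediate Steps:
$r{\left(d \right)} = 1$
$47 r{\left(-4 \right)} V = 47 \cdot 1 \left(-116\right) = 47 \left(-116\right) = -5452$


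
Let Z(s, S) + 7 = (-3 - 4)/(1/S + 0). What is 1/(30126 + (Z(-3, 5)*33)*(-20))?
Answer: 1/57846 ≈ 1.7287e-5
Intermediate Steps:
Z(s, S) = -7 - 7*S (Z(s, S) = -7 + (-3 - 4)/(1/S + 0) = -7 - 7*S)
1/(30126 + (Z(-3, 5)*33)*(-20)) = 1/(30126 + ((-7 - 7*5)*33)*(-20)) = 1/(30126 + ((-7 - 35)*33)*(-20)) = 1/(30126 - 42*33*(-20)) = 1/(30126 - 1386*(-20)) = 1/(30126 + 27720) = 1/57846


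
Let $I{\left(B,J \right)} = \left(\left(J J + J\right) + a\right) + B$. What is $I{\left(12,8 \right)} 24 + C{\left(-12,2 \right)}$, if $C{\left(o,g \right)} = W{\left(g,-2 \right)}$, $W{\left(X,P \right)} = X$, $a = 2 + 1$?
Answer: $2090$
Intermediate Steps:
$a = 3$
$I{\left(B,J \right)} = 3 + B + J + J^{2}$ ($I{\left(B,J \right)} = \left(\left(J J + J\right) + 3\right) + B = \left(\left(J^{2} + J\right) + 3\right) + B = \left(\left(J + J^{2}\right) + 3\right) + B = \left(3 + J + J^{2}\right) + B = 3 + B + J + J^{2}$)
$C{\left(o,g \right)} = g$
$I{\left(12,8 \right)} 24 + C{\left(-12,2 \right)} = \left(3 + 12 + 8 + 8^{2}\right) 24 + 2 = \left(3 + 12 + 8 + 64\right) 24 + 2 = 87 \cdot 24 + 2 = 2088 + 2 = 2090$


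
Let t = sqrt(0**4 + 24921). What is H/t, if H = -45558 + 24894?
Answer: -2296*sqrt(2769)/923 ≈ -130.90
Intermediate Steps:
H = -20664
t = 3*sqrt(2769) (t = sqrt(0 + 24921) = sqrt(24921) = 3*sqrt(2769) ≈ 157.86)
H/t = -20664*sqrt(2769)/8307 = -2296*sqrt(2769)/923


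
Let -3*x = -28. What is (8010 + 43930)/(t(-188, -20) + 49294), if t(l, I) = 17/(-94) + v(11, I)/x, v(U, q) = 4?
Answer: 6835304/6487123 ≈ 1.0537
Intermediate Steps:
x = 28/3 (x = -1/3*(-28) = 28/3 ≈ 9.3333)
t(l, I) = 163/658 (t(l, I) = 17/(-94) + 4/(28/3) = 17*(-1/94) + 4*(3/28) = -17/94 + 3/7 = 163/658)
(8010 + 43930)/(t(-188, -20) + 49294) = (8010 + 43930)/(163/658 + 49294) = 51940/(32435615/658) = 51940*(658/32435615) = 6835304/6487123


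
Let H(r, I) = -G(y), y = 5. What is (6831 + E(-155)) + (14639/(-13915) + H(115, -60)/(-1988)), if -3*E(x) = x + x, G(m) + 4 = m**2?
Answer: 82198196387/11855580 ≈ 6933.3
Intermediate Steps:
G(m) = -4 + m**2
E(x) = -2*x/3 (E(x) = -(x + x)/3 = -2*x/3)
H(r, I) = -21 (H(r, I) = -(-4 + 5**2) = -(-4 + 25) = -1*21 = -21)
(6831 + E(-155)) + (14639/(-13915) + H(115, -60)/(-1988)) = (6831 - 2/3*(-155)) + (14639/(-13915) - 21/(-1988)) = (6831 + 310/3) + (14639*(-1/13915) - 21*(-1/1988)) = 20803/3 + (-14639/13915 + 3/284) = 20803/3 - 4115731/3951860 = 82198196387/11855580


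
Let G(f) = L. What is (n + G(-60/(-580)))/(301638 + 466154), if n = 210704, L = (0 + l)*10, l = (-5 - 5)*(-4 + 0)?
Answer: 13194/47987 ≈ 0.27495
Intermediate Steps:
l = 40 (l = -10*(-4) = 40)
L = 400 (L = (0 + 40)*10 = 40*10 = 400)
G(f) = 400
(n + G(-60/(-580)))/(301638 + 466154) = (210704 + 400)/(301638 + 466154) = 211104/767792 = 211104*(1/767792) = 13194/47987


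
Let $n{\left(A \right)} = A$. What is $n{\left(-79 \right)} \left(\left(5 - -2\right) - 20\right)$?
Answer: $1027$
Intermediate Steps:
$n{\left(-79 \right)} \left(\left(5 - -2\right) - 20\right) = - 79 \left(\left(5 - -2\right) - 20\right) = - 79 \left(\left(5 + 2\right) - 20\right) = - 79 \left(7 - 20\right) = \left(-79\right) \left(-13\right) = 1027$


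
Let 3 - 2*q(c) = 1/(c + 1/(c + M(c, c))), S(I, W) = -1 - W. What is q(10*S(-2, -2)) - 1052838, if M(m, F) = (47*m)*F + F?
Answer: -99389875993/94402 ≈ -1.0528e+6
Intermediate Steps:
M(m, F) = F + 47*F*m (M(m, F) = 47*F*m + F = F + 47*F*m)
q(c) = 3/2 - 1/(2*(c + 1/(c + c*(1 + 47*c))))
q(10*S(-2, -2)) - 1052838 = (3 - 41*100*(-1 - 1*(-2))² - 20*(-1 - 1*(-2)) + 141*(10*(-1 - 1*(-2)))³)/(2*(1 + 2*(10*(-1 - 1*(-2)))² + 47*(10*(-1 - 1*(-2)))³)) - 1052838 = (3 - 41*100*(-1 + 2)² - 20*(-1 + 2) + 141*(10*(-1 + 2))³)/(2*(1 + 2*(10*(-1 + 2))² + 47*(10*(-1 + 2))³)) - 1052838 = (3 - 41*(10*1)² - 20 + 141*(10*1)³)/(2*(1 + 2*(10*1)² + 47*(10*1)³)) - 1052838 = (3 - 41*10² - 2*10 + 141*10³)/(2*(1 + 2*10² + 47*10³)) - 1052838 = (3 - 41*100 - 20 + 141*1000)/(2*(1 + 2*100 + 47*1000)) - 1052838 = (3 - 4100 - 20 + 141000)/(2*(1 + 200 + 47000)) - 1052838 = (½)*136883/47201 - 1052838 = (½)*(1/47201)*136883 - 1052838 = 136883/94402 - 1052838 = -99389875993/94402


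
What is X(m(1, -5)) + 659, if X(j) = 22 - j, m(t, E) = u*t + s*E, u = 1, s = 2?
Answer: 690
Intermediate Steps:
m(t, E) = t + 2*E (m(t, E) = 1*t + 2*E = t + 2*E)
X(m(1, -5)) + 659 = (22 - (1 + 2*(-5))) + 659 = (22 - (1 - 10)) + 659 = (22 - 1*(-9)) + 659 = (22 + 9) + 659 = 31 + 659 = 690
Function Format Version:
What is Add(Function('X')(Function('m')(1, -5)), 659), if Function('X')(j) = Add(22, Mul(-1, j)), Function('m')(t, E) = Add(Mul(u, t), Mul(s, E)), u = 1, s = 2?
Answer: 690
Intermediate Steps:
Function('m')(t, E) = Add(t, Mul(2, E)) (Function('m')(t, E) = Add(Mul(1, t), Mul(2, E)) = Add(t, Mul(2, E)))
Add(Function('X')(Function('m')(1, -5)), 659) = Add(Add(22, Mul(-1, Add(1, Mul(2, -5)))), 659) = Add(Add(22, Mul(-1, Add(1, -10))), 659) = Add(Add(22, Mul(-1, -9)), 659) = Add(Add(22, 9), 659) = Add(31, 659) = 690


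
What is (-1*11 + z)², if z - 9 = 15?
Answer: 169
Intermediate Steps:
z = 24 (z = 9 + 15 = 24)
(-1*11 + z)² = (-1*11 + 24)² = (-11 + 24)² = 13² = 169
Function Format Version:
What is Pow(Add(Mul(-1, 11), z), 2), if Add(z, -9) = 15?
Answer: 169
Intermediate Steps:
z = 24 (z = Add(9, 15) = 24)
Pow(Add(Mul(-1, 11), z), 2) = Pow(Add(Mul(-1, 11), 24), 2) = Pow(Add(-11, 24), 2) = Pow(13, 2) = 169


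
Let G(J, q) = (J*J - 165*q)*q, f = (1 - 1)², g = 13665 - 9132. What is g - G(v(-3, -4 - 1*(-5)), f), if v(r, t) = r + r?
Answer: 4533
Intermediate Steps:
v(r, t) = 2*r
g = 4533
f = 0 (f = 0² = 0)
G(J, q) = q*(J² - 165*q) (G(J, q) = (J² - 165*q)*q = q*(J² - 165*q))
g - G(v(-3, -4 - 1*(-5)), f) = 4533 - 0*((2*(-3))² - 165*0) = 4533 - 0*((-6)² + 0) = 4533 - 0*(36 + 0) = 4533 - 0*36 = 4533 - 1*0 = 4533 + 0 = 4533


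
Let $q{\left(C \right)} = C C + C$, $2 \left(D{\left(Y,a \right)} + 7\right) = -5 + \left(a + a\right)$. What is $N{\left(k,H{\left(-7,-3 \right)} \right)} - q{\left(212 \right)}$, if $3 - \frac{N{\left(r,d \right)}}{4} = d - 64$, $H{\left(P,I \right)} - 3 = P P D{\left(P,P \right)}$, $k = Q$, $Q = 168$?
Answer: $-41666$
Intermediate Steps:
$k = 168$
$D{\left(Y,a \right)} = - \frac{19}{2} + a$ ($D{\left(Y,a \right)} = -7 + \frac{-5 + \left(a + a\right)}{2} = -7 + \frac{-5 + 2 a}{2} = -7 + \left(- \frac{5}{2} + a\right) = - \frac{19}{2} + a$)
$H{\left(P,I \right)} = 3 + P^{2} \left(- \frac{19}{2} + P\right)$ ($H{\left(P,I \right)} = 3 + P P \left(- \frac{19}{2} + P\right) = 3 + P^{2} \left(- \frac{19}{2} + P\right)$)
$q{\left(C \right)} = C + C^{2}$ ($q{\left(C \right)} = C^{2} + C = C + C^{2}$)
$N{\left(r,d \right)} = 268 - 4 d$ ($N{\left(r,d \right)} = 12 - 4 \left(d - 64\right) = 12 - 4 \left(-64 + d\right) = 12 - \left(-256 + 4 d\right) = 268 - 4 d$)
$N{\left(k,H{\left(-7,-3 \right)} \right)} - q{\left(212 \right)} = \left(268 - 4 \left(3 + \left(-7\right)^{2} \left(- \frac{19}{2} - 7\right)\right)\right) - 212 \left(1 + 212\right) = \left(268 - 4 \left(3 + 49 \left(- \frac{33}{2}\right)\right)\right) - 212 \cdot 213 = \left(268 - 4 \left(3 - \frac{1617}{2}\right)\right) - 45156 = \left(268 - -3222\right) - 45156 = \left(268 + 3222\right) - 45156 = 3490 - 45156 = -41666$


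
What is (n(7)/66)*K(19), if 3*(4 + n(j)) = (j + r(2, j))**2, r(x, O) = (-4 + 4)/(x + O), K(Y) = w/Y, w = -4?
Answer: -74/1881 ≈ -0.039341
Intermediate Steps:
K(Y) = -4/Y
r(x, O) = 0 (r(x, O) = 0/(O + x) = 0)
n(j) = -4 + j**2/3 (n(j) = -4 + (j + 0)**2/3 = -4 + j**2/3)
(n(7)/66)*K(19) = ((-4 + (1/3)*7**2)/66)*(-4/19) = ((-4 + (1/3)*49)*(1/66))*(-4*1/19) = ((-4 + 49/3)*(1/66))*(-4/19) = ((37/3)*(1/66))*(-4/19) = (37/198)*(-4/19) = -74/1881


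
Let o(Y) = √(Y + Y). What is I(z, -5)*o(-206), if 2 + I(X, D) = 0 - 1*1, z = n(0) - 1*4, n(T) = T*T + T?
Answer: -6*I*√103 ≈ -60.893*I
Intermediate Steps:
o(Y) = √2*√Y (o(Y) = √(2*Y) = √2*√Y)
n(T) = T + T² (n(T) = T² + T = T + T²)
z = -4 (z = 0*(1 + 0) - 1*4 = 0*1 - 4 = 0 - 4 = -4)
I(X, D) = -3 (I(X, D) = -2 + (0 - 1*1) = -2 + (0 - 1) = -2 - 1 = -3)
I(z, -5)*o(-206) = -3*√2*√(-206) = -3*√2*I*√206 = -6*I*√103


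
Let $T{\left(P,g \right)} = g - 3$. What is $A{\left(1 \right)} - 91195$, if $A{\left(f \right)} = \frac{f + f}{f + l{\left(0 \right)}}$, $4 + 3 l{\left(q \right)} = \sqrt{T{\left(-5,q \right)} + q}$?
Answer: $- \frac{182393}{2} - \frac{3 i \sqrt{3}}{2} \approx -91197.0 - 2.5981 i$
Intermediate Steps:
$T{\left(P,g \right)} = -3 + g$
$l{\left(q \right)} = - \frac{4}{3} + \frac{\sqrt{-3 + 2 q}}{3}$ ($l{\left(q \right)} = - \frac{4}{3} + \frac{\sqrt{\left(-3 + q\right) + q}}{3} = - \frac{4}{3} + \frac{\sqrt{-3 + 2 q}}{3}$)
$A{\left(f \right)} = \frac{2 f}{- \frac{4}{3} + f + \frac{i \sqrt{3}}{3}}$ ($A{\left(f \right)} = \frac{f + f}{f - \left(\frac{4}{3} - \frac{\sqrt{-3 + 2 \cdot 0}}{3}\right)} = \frac{2 f}{f - \left(\frac{4}{3} - \frac{\sqrt{-3 + 0}}{3}\right)} = \frac{2 f}{f - \left(\frac{4}{3} - \frac{\sqrt{-3}}{3}\right)} = \frac{2 f}{f - \left(\frac{4}{3} - \frac{i \sqrt{3}}{3}\right)} = \frac{2 f}{- \frac{4}{3} + f + \frac{i \sqrt{3}}{3}}$)
$A{\left(1 \right)} - 91195 = 6 \cdot 1 \frac{1}{-4 + 3 \cdot 1 + i \sqrt{3}} - 91195 = 6 \cdot 1 \frac{1}{-4 + 3 + i \sqrt{3}} - 91195 = 6 \cdot 1 \frac{1}{-1 + i \sqrt{3}} - 91195 = \frac{6}{-1 + i \sqrt{3}} - 91195 = -91195 + \frac{6}{-1 + i \sqrt{3}}$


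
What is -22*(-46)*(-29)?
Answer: -29348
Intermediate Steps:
-22*(-46)*(-29) = 1012*(-29) = -29348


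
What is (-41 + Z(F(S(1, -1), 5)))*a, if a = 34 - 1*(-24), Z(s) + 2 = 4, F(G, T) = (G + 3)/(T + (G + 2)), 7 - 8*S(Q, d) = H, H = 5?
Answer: -2262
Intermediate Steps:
S(Q, d) = 1/4 (S(Q, d) = 7/8 - 1/8*5 = 7/8 - 5/8 = 1/4)
F(G, T) = (3 + G)/(2 + G + T) (F(G, T) = (3 + G)/(T + (2 + G)) = (3 + G)/(2 + G + T))
Z(s) = 2 (Z(s) = -2 + 4 = 2)
a = 58 (a = 34 + 24 = 58)
(-41 + Z(F(S(1, -1), 5)))*a = (-41 + 2)*58 = -39*58 = -2262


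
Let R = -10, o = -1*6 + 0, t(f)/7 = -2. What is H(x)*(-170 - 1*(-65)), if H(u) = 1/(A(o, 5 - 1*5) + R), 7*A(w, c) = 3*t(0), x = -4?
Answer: 105/16 ≈ 6.5625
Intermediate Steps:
t(f) = -14 (t(f) = 7*(-2) = -14)
o = -6 (o = -6 + 0 = -6)
A(w, c) = -6 (A(w, c) = (3*(-14))/7 = (⅐)*(-42) = -6)
H(u) = -1/16 (H(u) = 1/(-6 - 10) = 1/(-16) = -1/16)
H(x)*(-170 - 1*(-65)) = -(-170 - 1*(-65))/16 = -(-170 + 65)/16 = -1/16*(-105) = 105/16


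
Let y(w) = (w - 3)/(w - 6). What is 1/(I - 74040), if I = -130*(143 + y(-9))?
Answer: -1/92734 ≈ -1.0784e-5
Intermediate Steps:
y(w) = (-3 + w)/(-6 + w)
I = -18694 (I = -130*(143 + (-3 - 9)/(-6 - 9)) = -130*(143 - 12/(-15)) = -130*(143 - 1/15*(-12)) = -130*(143 + 4/5) = -130*719/5 = -18694)
1/(I - 74040) = 1/(-18694 - 74040) = 1/(-92734) = -1/92734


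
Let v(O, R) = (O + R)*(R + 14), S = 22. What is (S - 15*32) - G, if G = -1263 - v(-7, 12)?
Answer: 935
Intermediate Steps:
v(O, R) = (14 + R)*(O + R) (v(O, R) = (O + R)*(14 + R) = (14 + R)*(O + R))
G = -1393 (G = -1263 - (12² + 14*(-7) + 14*12 - 7*12) = -1263 - (144 - 98 + 168 - 84) = -1263 - 1*130 = -1263 - 130 = -1393)
(S - 15*32) - G = (22 - 15*32) - 1*(-1393) = (22 - 480) + 1393 = -458 + 1393 = 935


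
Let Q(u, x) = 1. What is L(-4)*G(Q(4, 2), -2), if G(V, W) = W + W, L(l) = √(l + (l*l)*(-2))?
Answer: -24*I ≈ -24.0*I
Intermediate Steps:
L(l) = √(l - 2*l²) (L(l) = √(l + l²*(-2)) = √(l - 2*l²))
G(V, W) = 2*W
L(-4)*G(Q(4, 2), -2) = √(-4*(1 - 2*(-4)))*(2*(-2)) = √(-4*(1 + 8))*(-4) = √(-4*9)*(-4) = √(-36)*(-4) = (6*I)*(-4) = -24*I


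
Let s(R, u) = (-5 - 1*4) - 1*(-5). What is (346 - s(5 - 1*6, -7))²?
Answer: 122500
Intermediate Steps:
s(R, u) = -4 (s(R, u) = (-5 - 4) + 5 = -9 + 5 = -4)
(346 - s(5 - 1*6, -7))² = (346 - 1*(-4))² = (346 + 4)² = 350² = 122500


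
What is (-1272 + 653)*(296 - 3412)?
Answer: 1928804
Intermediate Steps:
(-1272 + 653)*(296 - 3412) = -619*(-3116) = 1928804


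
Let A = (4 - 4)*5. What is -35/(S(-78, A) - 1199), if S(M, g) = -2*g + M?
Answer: 35/1277 ≈ 0.027408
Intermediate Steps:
A = 0 (A = 0*5 = 0)
S(M, g) = M - 2*g
-35/(S(-78, A) - 1199) = -35/((-78 - 2*0) - 1199) = -35/((-78 + 0) - 1199) = -35/(-78 - 1199) = -35/(-1277) = -35*(-1/1277) = 35/1277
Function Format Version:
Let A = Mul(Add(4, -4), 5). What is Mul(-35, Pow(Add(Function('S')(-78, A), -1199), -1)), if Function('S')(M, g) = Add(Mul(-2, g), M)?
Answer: Rational(35, 1277) ≈ 0.027408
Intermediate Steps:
A = 0 (A = Mul(0, 5) = 0)
Function('S')(M, g) = Add(M, Mul(-2, g))
Mul(-35, Pow(Add(Function('S')(-78, A), -1199), -1)) = Mul(-35, Pow(Add(Add(-78, Mul(-2, 0)), -1199), -1)) = Mul(-35, Pow(Add(Add(-78, 0), -1199), -1)) = Mul(-35, Pow(Add(-78, -1199), -1)) = Mul(-35, Pow(-1277, -1)) = Mul(-35, Rational(-1, 1277)) = Rational(35, 1277)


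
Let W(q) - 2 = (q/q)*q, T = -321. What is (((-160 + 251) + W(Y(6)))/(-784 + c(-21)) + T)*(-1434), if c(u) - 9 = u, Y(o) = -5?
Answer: 91634034/199 ≈ 4.6047e+5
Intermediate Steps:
c(u) = 9 + u
W(q) = 2 + q (W(q) = 2 + (q/q)*q = 2 + 1*q = 2 + q)
(((-160 + 251) + W(Y(6)))/(-784 + c(-21)) + T)*(-1434) = (((-160 + 251) + (2 - 5))/(-784 + (9 - 21)) - 321)*(-1434) = ((91 - 3)/(-784 - 12) - 321)*(-1434) = (88/(-796) - 321)*(-1434) = (88*(-1/796) - 321)*(-1434) = (-22/199 - 321)*(-1434) = -63901/199*(-1434) = 91634034/199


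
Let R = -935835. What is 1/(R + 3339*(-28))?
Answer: -1/1029327 ≈ -9.7151e-7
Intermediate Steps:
1/(R + 3339*(-28)) = 1/(-935835 + 3339*(-28)) = 1/(-935835 - 93492) = 1/(-1029327) = -1/1029327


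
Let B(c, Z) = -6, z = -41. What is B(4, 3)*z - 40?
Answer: 206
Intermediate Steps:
B(4, 3)*z - 40 = -6*(-41) - 40 = 246 - 40 = 206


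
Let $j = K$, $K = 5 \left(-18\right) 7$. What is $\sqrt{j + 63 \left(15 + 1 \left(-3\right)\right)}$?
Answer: $3 \sqrt{14} \approx 11.225$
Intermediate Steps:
$K = -630$ ($K = \left(-90\right) 7 = -630$)
$j = -630$
$\sqrt{j + 63 \left(15 + 1 \left(-3\right)\right)} = \sqrt{-630 + 63 \left(15 + 1 \left(-3\right)\right)} = \sqrt{-630 + 63 \left(15 - 3\right)} = \sqrt{-630 + 63 \cdot 12} = \sqrt{-630 + 756} = \sqrt{126} = 3 \sqrt{14}$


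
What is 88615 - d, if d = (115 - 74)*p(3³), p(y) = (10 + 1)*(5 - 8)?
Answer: 89968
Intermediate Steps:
p(y) = -33 (p(y) = 11*(-3) = -33)
d = -1353 (d = (115 - 74)*(-33) = 41*(-33) = -1353)
88615 - d = 88615 - 1*(-1353) = 88615 + 1353 = 89968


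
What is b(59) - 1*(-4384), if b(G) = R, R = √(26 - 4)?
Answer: 4384 + √22 ≈ 4388.7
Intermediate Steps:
R = √22 ≈ 4.6904
b(G) = √22
b(59) - 1*(-4384) = √22 - 1*(-4384) = √22 + 4384 = 4384 + √22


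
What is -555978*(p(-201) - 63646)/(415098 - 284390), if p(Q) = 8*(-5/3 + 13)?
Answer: 8833841779/32677 ≈ 2.7034e+5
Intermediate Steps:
p(Q) = 272/3 (p(Q) = 8*(-5*⅓ + 13) = 8*(-5/3 + 13) = 8*(34/3) = 272/3)
-555978*(p(-201) - 63646)/(415098 - 284390) = -555978*(272/3 - 63646)/(415098 - 284390) = -555978/(130708/(-190666/3)) = -555978/(130708*(-3/190666)) = -555978/(-196062/95333) = -555978*(-95333/196062) = 8833841779/32677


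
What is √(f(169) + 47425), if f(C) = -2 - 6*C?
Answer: √46409 ≈ 215.43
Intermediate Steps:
√(f(169) + 47425) = √((-2 - 6*169) + 47425) = √((-2 - 1014) + 47425) = √(-1016 + 47425) = √46409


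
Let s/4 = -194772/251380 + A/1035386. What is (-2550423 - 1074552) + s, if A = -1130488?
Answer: -117936689683348091/32534416585 ≈ -3.6250e+6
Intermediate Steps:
s = -242923137716/32534416585 (s = 4*(-194772/251380 - 1130488/1035386) = 4*(-194772*1/251380 - 1130488*1/1035386) = 4*(-48693/62845 - 565244/517693) = 4*(-60730784429/32534416585) = -242923137716/32534416585 ≈ -7.4667)
(-2550423 - 1074552) + s = (-2550423 - 1074552) - 242923137716/32534416585 = -3624975 - 242923137716/32534416585 = -117936689683348091/32534416585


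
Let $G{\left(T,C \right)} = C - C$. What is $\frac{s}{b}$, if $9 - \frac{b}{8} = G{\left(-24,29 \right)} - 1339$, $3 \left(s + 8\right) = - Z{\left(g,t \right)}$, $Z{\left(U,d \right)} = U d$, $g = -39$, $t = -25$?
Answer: $- \frac{333}{10784} \approx -0.030879$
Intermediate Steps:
$G{\left(T,C \right)} = 0$
$s = -333$ ($s = -8 + \frac{\left(-1\right) \left(\left(-39\right) \left(-25\right)\right)}{3} = -8 + \frac{\left(-1\right) 975}{3} = -8 + \frac{1}{3} \left(-975\right) = -8 - 325 = -333$)
$b = 10784$ ($b = 72 - 8 \left(0 - 1339\right) = 72 - -10712 = 72 + 10712 = 10784$)
$\frac{s}{b} = - \frac{333}{10784}$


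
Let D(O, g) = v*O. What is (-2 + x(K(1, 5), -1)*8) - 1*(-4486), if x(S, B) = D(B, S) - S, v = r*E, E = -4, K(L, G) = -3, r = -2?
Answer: 4444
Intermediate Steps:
v = 8 (v = -2*(-4) = 8)
D(O, g) = 8*O
x(S, B) = -S + 8*B (x(S, B) = 8*B - S = -S + 8*B)
(-2 + x(K(1, 5), -1)*8) - 1*(-4486) = (-2 + (-1*(-3) + 8*(-1))*8) - 1*(-4486) = (-2 + (3 - 8)*8) + 4486 = (-2 - 5*8) + 4486 = (-2 - 40) + 4486 = -42 + 4486 = 4444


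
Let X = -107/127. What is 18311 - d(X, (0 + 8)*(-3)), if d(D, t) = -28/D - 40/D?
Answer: 1950641/107 ≈ 18230.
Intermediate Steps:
X = -107/127 (X = -107*1/127 = -107/127 ≈ -0.84252)
d(D, t) = -68/D
18311 - d(X, (0 + 8)*(-3)) = 18311 - (-68)/(-107/127) = 18311 - (-68)*(-127)/107 = 18311 - 1*8636/107 = 18311 - 8636/107 = 1950641/107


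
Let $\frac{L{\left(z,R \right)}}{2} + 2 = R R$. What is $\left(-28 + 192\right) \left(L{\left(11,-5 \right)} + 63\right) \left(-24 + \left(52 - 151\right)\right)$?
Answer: $-2198748$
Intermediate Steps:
$L{\left(z,R \right)} = -4 + 2 R^{2}$ ($L{\left(z,R \right)} = -4 + 2 R R = -4 + 2 R^{2}$)
$\left(-28 + 192\right) \left(L{\left(11,-5 \right)} + 63\right) \left(-24 + \left(52 - 151\right)\right) = \left(-28 + 192\right) \left(\left(-4 + 2 \left(-5\right)^{2}\right) + 63\right) \left(-24 + \left(52 - 151\right)\right) = 164 \left(\left(-4 + 2 \cdot 25\right) + 63\right) \left(-24 - 99\right) = 164 \left(\left(-4 + 50\right) + 63\right) \left(-123\right) = 164 \left(46 + 63\right) \left(-123\right) = 164 \cdot 109 \left(-123\right) = 17876 \left(-123\right) = -2198748$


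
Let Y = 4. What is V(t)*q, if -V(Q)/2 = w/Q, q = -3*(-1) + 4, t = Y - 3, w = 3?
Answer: -42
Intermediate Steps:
t = 1 (t = 4 - 3 = 1)
q = 7 (q = 3 + 4 = 7)
V(Q) = -6/Q
V(t)*q = -6/1*7 = -6*1*7 = -6*7 = -42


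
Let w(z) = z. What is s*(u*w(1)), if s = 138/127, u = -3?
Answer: -414/127 ≈ -3.2598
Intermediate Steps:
s = 138/127 (s = 138*(1/127) = 138/127 ≈ 1.0866)
s*(u*w(1)) = 138*(-3*1)/127 = (138/127)*(-3) = -414/127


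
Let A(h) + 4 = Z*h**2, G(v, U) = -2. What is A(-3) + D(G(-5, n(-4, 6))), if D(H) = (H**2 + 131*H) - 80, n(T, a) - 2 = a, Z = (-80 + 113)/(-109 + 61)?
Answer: -5571/16 ≈ -348.19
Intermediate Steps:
Z = -11/16 (Z = 33/(-48) = 33*(-1/48) = -11/16 ≈ -0.68750)
n(T, a) = 2 + a
D(H) = -80 + H**2 + 131*H
A(h) = -4 - 11*h**2/16
A(-3) + D(G(-5, n(-4, 6))) = (-4 - 11/16*(-3)**2) + (-80 + (-2)**2 + 131*(-2)) = (-4 - 11/16*9) + (-80 + 4 - 262) = (-4 - 99/16) - 338 = -163/16 - 338 = -5571/16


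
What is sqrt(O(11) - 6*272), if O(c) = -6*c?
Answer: I*sqrt(1698) ≈ 41.207*I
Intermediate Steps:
sqrt(O(11) - 6*272) = sqrt(-6*11 - 6*272) = sqrt(-66 - 1632) = sqrt(-1698) = I*sqrt(1698)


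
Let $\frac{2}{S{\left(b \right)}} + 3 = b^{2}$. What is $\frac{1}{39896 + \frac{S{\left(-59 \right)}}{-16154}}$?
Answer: $\frac{28091806}{1120750692175} \approx 2.5065 \cdot 10^{-5}$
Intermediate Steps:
$S{\left(b \right)} = \frac{2}{-3 + b^{2}}$
$\frac{1}{39896 + \frac{S{\left(-59 \right)}}{-16154}} = \frac{1}{39896 + \frac{2 \frac{1}{-3 + \left(-59\right)^{2}}}{-16154}} = \frac{1}{39896 + \frac{2}{-3 + 3481} \left(- \frac{1}{16154}\right)} = \frac{1}{39896 + \frac{2}{3478} \left(- \frac{1}{16154}\right)} = \frac{1}{39896 + 2 \cdot \frac{1}{3478} \left(- \frac{1}{16154}\right)} = \frac{1}{39896 + \frac{1}{1739} \left(- \frac{1}{16154}\right)} = \frac{1}{39896 - \frac{1}{28091806}} = \frac{1}{\frac{1120750692175}{28091806}} = \frac{28091806}{1120750692175}$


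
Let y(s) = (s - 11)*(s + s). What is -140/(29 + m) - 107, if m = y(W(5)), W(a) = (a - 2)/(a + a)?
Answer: -127803/1129 ≈ -113.20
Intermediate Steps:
W(a) = (-2 + a)/(2*a) (W(a) = (-2 + a)/((2*a)) = (-2 + a)*(1/(2*a)) = (-2 + a)/(2*a))
y(s) = 2*s*(-11 + s) (y(s) = (-11 + s)*(2*s) = 2*s*(-11 + s))
m = -321/50 (m = 2*((1/2)*(-2 + 5)/5)*(-11 + (1/2)*(-2 + 5)/5) = 2*((1/2)*(1/5)*3)*(-11 + (1/2)*(1/5)*3) = 2*(3/10)*(-11 + 3/10) = 2*(3/10)*(-107/10) = -321/50 ≈ -6.4200)
-140/(29 + m) - 107 = -140/(29 - 321/50) - 107 = -140/1129/50 - 107 = -140*50/1129 - 107 = -7000/1129 - 107 = -127803/1129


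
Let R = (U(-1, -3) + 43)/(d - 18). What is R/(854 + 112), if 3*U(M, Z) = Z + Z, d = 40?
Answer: 41/21252 ≈ 0.0019292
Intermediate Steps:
U(M, Z) = 2*Z/3 (U(M, Z) = (Z + Z)/3 = (2*Z)/3 = 2*Z/3)
R = 41/22 (R = ((⅔)*(-3) + 43)/(40 - 18) = (-2 + 43)/22 = 41*(1/22) = 41/22 ≈ 1.8636)
R/(854 + 112) = 41/(22*(854 + 112)) = (41/22)/966 = (41/22)*(1/966) = 41/21252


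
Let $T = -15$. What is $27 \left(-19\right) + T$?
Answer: $-528$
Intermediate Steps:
$27 \left(-19\right) + T = 27 \left(-19\right) - 15 = -513 - 15 = -528$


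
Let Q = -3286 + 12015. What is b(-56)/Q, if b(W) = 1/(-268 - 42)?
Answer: -1/2705990 ≈ -3.6955e-7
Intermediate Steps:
b(W) = -1/310 (b(W) = 1/(-310) = -1/310)
Q = 8729
b(-56)/Q = -1/310/8729 = -1/310*1/8729 = -1/2705990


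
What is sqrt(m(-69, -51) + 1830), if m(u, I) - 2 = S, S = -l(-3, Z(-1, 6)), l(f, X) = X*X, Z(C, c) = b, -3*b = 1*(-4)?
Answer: 2*sqrt(4118)/3 ≈ 42.781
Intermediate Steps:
b = 4/3 (b = -(-4)/3 = -1/3*(-4) = 4/3 ≈ 1.3333)
Z(C, c) = 4/3
l(f, X) = X**2
S = -16/9 (S = -(4/3)**2 = -1*16/9 = -16/9 ≈ -1.7778)
m(u, I) = 2/9 (m(u, I) = 2 - 16/9 = 2/9)
sqrt(m(-69, -51) + 1830) = sqrt(2/9 + 1830) = sqrt(16472/9) = 2*sqrt(4118)/3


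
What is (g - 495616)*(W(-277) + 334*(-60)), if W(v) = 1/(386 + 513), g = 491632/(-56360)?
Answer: 62905894792060866/6333455 ≈ 9.9323e+9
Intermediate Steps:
g = -61454/7045 (g = 491632*(-1/56360) = -61454/7045 ≈ -8.7231)
W(v) = 1/899
(g - 495616)*(W(-277) + 334*(-60)) = (-61454/7045 - 495616)*(1/899 + 334*(-60)) = -3491676174*(1/899 - 20040)/7045 = -3491676174/7045*(-18015959/899) = 62905894792060866/6333455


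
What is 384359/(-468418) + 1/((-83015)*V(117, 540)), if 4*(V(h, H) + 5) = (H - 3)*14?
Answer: -5200932709487/6338372404010 ≈ -0.82055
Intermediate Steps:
V(h, H) = -31/2 + 7*H/2 (V(h, H) = -5 + ((H - 3)*14)/4 = -5 + ((-3 + H)*14)/4 = -5 + (-42 + 14*H)/4 = -5 + (-21/2 + 7*H/2) = -31/2 + 7*H/2)
384359/(-468418) + 1/((-83015)*V(117, 540)) = 384359/(-468418) + 1/((-83015)*(-31/2 + (7/2)*540)) = 384359*(-1/468418) - 1/(83015*(-31/2 + 1890)) = -384359/468418 - 1/(83015*3749/2) = -384359/468418 - 1/83015*2/3749 = -384359/468418 - 2/311223235 = -5200932709487/6338372404010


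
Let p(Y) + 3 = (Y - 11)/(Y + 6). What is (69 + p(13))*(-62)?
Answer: -77872/19 ≈ -4098.5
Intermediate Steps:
p(Y) = -3 + (-11 + Y)/(6 + Y) (p(Y) = -3 + (Y - 11)/(Y + 6) = -3 + (-11 + Y)/(6 + Y))
(69 + p(13))*(-62) = (69 + (-29 - 2*13)/(6 + 13))*(-62) = (69 + (-29 - 26)/19)*(-62) = (69 + (1/19)*(-55))*(-62) = (69 - 55/19)*(-62) = (1256/19)*(-62) = -77872/19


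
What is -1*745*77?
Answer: -57365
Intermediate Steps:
-1*745*77 = -745*77 = -57365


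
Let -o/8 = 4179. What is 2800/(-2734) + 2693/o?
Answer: -50486131/45701544 ≈ -1.1047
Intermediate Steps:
o = -33432 (o = -8*4179 = -33432)
2800/(-2734) + 2693/o = 2800/(-2734) + 2693/(-33432) = 2800*(-1/2734) + 2693*(-1/33432) = -1400/1367 - 2693/33432 = -50486131/45701544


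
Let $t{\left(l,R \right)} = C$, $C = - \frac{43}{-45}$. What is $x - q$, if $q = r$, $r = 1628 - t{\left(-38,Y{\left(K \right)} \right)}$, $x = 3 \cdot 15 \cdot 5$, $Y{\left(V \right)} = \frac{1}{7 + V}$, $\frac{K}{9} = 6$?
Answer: $- \frac{63092}{45} \approx -1402.0$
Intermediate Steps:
$K = 54$ ($K = 9 \cdot 6 = 54$)
$C = \frac{43}{45}$ ($C = \left(-43\right) \left(- \frac{1}{45}\right) = \frac{43}{45} \approx 0.95556$)
$x = 225$ ($x = 45 \cdot 5 = 225$)
$t{\left(l,R \right)} = \frac{43}{45}$
$r = \frac{73217}{45}$ ($r = 1628 - \frac{43}{45} = \frac{73217}{45} \approx 1627.0$)
$q = \frac{73217}{45} \approx 1627.0$
$x - q = 225 - \frac{73217}{45} = - \frac{63092}{45}$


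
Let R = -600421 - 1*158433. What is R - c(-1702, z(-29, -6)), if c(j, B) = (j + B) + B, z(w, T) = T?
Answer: -757140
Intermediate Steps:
c(j, B) = j + 2*B (c(j, B) = (B + j) + B = j + 2*B)
R = -758854 (R = -600421 - 158433 = -758854)
R - c(-1702, z(-29, -6)) = -758854 - (-1702 + 2*(-6)) = -758854 - (-1702 - 12) = -758854 - 1*(-1714) = -758854 + 1714 = -757140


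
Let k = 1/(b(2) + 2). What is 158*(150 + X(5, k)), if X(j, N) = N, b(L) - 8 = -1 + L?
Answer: 260858/11 ≈ 23714.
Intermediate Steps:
b(L) = 7 + L (b(L) = 8 + (-1 + L) = 7 + L)
k = 1/11 (k = 1/((7 + 2) + 2) = 1/(9 + 2) = 1/11 ≈ 0.090909)
158*(150 + X(5, k)) = 158*(150 + 1/11) = 158*(1651/11) = 260858/11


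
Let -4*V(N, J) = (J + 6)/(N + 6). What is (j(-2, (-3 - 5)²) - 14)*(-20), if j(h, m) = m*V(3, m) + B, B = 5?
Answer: 24020/9 ≈ 2668.9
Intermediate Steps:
V(N, J) = -(6 + J)/(4*(6 + N)) (V(N, J) = -(J + 6)/(4*(N + 6)) = -(6 + J)/(4*(6 + N)))
j(h, m) = 5 + m*(-⅙ - m/36) (j(h, m) = m*((-6 - m)/(4*(6 + 3))) + 5 = m*((¼)*(-6 - m)/9) + 5 = m*((¼)*(⅑)*(-6 - m)) + 5 = m*(-⅙ - m/36) + 5 = 5 + m*(-⅙ - m/36))
(j(-2, (-3 - 5)²) - 14)*(-20) = ((5 - (-3 - 5)²*(6 + (-3 - 5)²)/36) - 14)*(-20) = ((5 - 1/36*(-8)²*(6 + (-8)²)) - 14)*(-20) = ((5 - 1/36*64*(6 + 64)) - 14)*(-20) = ((5 - 1/36*64*70) - 14)*(-20) = ((5 - 1120/9) - 14)*(-20) = (-1075/9 - 14)*(-20) = -1201/9*(-20) = 24020/9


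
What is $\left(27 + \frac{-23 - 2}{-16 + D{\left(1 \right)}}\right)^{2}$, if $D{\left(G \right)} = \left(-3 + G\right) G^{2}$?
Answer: $\frac{261121}{324} \approx 805.93$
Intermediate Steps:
$D{\left(G \right)} = G^{2} \left(-3 + G\right)$
$\left(27 + \frac{-23 - 2}{-16 + D{\left(1 \right)}}\right)^{2} = \left(27 + \frac{-23 - 2}{-16 + 1^{2} \left(-3 + 1\right)}\right)^{2} = \left(27 - \frac{25}{-16 + 1 \left(-2\right)}\right)^{2} = \left(27 - \frac{25}{-16 - 2}\right)^{2} = \left(27 - \frac{25}{-18}\right)^{2} = \left(27 - - \frac{25}{18}\right)^{2} = \left(27 + \frac{25}{18}\right)^{2} = \left(\frac{511}{18}\right)^{2} = \frac{261121}{324}$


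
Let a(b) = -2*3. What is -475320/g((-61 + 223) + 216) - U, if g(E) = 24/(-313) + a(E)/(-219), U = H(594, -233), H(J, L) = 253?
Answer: 5430150901/563 ≈ 9.6450e+6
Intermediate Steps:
a(b) = -6
U = 253
g(E) = -1126/22849 (g(E) = 24/(-313) - 6/(-219) = 24*(-1/313) - 6*(-1/219) = -24/313 + 2/73 = -1126/22849)
-475320/g((-61 + 223) + 216) - U = -475320/(-1126/22849) - 1*253 = -475320*(-22849/1126) - 253 = 5430293340/563 - 253 = 5430150901/563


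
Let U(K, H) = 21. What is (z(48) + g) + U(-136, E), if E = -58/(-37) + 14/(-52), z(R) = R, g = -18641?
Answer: -18572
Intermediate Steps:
E = 1249/962 (E = -58*(-1/37) + 14*(-1/52) = 58/37 - 7/26 = 1249/962 ≈ 1.2983)
(z(48) + g) + U(-136, E) = (48 - 18641) + 21 = -18593 + 21 = -18572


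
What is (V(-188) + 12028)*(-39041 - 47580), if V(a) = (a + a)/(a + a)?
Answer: -1041964009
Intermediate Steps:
V(a) = 1 (V(a) = (2*a)/((2*a)) = (2*a)*(1/(2*a)) = 1)
(V(-188) + 12028)*(-39041 - 47580) = (1 + 12028)*(-39041 - 47580) = 12029*(-86621) = -1041964009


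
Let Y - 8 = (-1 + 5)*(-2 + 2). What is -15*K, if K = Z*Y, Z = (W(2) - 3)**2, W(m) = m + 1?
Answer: 0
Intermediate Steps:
W(m) = 1 + m
Y = 8 (Y = 8 + (-1 + 5)*(-2 + 2) = 8 + 4*0 = 8 + 0 = 8)
Z = 0 (Z = ((1 + 2) - 3)**2 = (3 - 3)**2 = 0**2 = 0)
K = 0 (K = 0*8 = 0)
-15*K = -15*0 = 0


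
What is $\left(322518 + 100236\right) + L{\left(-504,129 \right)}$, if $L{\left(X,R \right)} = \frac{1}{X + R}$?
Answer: $\frac{158532749}{375} \approx 4.2275 \cdot 10^{5}$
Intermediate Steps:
$L{\left(X,R \right)} = \frac{1}{R + X}$
$\left(322518 + 100236\right) + L{\left(-504,129 \right)} = \left(322518 + 100236\right) + \frac{1}{129 - 504} = 422754 + \frac{1}{-375} = 422754 - \frac{1}{375} = \frac{158532749}{375}$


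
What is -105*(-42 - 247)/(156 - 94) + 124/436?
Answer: 3309527/6758 ≈ 489.72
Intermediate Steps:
-105*(-42 - 247)/(156 - 94) + 124/436 = -105/(62/(-289)) + 124*(1/436) = -105/(62*(-1/289)) + 31/109 = -105/(-62/289) + 31/109 = -105*(-289/62) + 31/109 = 30345/62 + 31/109 = 3309527/6758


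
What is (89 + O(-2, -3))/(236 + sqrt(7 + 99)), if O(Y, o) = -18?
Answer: 8378/27795 - 71*sqrt(106)/55590 ≈ 0.28827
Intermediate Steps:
(89 + O(-2, -3))/(236 + sqrt(7 + 99)) = (89 - 18)/(236 + sqrt(7 + 99)) = 71/(236 + sqrt(106))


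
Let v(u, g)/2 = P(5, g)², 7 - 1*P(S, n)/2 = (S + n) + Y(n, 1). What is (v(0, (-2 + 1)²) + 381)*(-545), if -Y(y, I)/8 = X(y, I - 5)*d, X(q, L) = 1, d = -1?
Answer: -421285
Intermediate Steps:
Y(y, I) = 8 (Y(y, I) = -8*(-1) = 8)
P(S, n) = -2 - 2*S - 2*n (P(S, n) = 14 - 2*((S + n) + 8) = 14 - 2*(8 + S + n) = 14 + (-16 - 2*S - 2*n) = -2 - 2*S - 2*n)
v(u, g) = 2*(-12 - 2*g)² (v(u, g) = 2*(-2 - 2*5 - 2*g)² = 2*(-2 - 10 - 2*g)² = 2*(-12 - 2*g)²)
(v(0, (-2 + 1)²) + 381)*(-545) = (8*(6 + (-2 + 1)²)² + 381)*(-545) = (8*(6 + (-1)²)² + 381)*(-545) = (8*(6 + 1)² + 381)*(-545) = (8*7² + 381)*(-545) = (8*49 + 381)*(-545) = (392 + 381)*(-545) = 773*(-545) = -421285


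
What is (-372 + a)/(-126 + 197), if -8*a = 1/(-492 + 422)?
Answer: -208319/39760 ≈ -5.2394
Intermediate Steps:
a = 1/560 (a = -1/(8*(-492 + 422)) = -⅛/(-70) = -⅛*(-1/70) = 1/560 ≈ 0.0017857)
(-372 + a)/(-126 + 197) = (-372 + 1/560)/(-126 + 197) = -208319/560/71 = -208319/560*1/71 = -208319/39760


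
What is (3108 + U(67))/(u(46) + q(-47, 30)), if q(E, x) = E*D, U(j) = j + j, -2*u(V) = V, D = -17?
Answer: 1621/388 ≈ 4.1778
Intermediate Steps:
u(V) = -V/2
U(j) = 2*j
q(E, x) = -17*E (q(E, x) = E*(-17) = -17*E)
(3108 + U(67))/(u(46) + q(-47, 30)) = (3108 + 2*67)/(-½*46 - 17*(-47)) = (3108 + 134)/(-23 + 799) = 3242/776 = 3242*(1/776) = 1621/388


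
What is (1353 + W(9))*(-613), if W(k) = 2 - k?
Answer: -825098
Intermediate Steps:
(1353 + W(9))*(-613) = (1353 + (2 - 1*9))*(-613) = (1353 + (2 - 9))*(-613) = (1353 - 7)*(-613) = 1346*(-613) = -825098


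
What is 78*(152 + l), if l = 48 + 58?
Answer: 20124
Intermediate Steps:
l = 106
78*(152 + l) = 78*(152 + 106) = 78*258 = 20124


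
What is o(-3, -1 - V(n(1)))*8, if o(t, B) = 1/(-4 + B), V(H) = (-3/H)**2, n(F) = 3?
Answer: -4/3 ≈ -1.3333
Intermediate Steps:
V(H) = 9/H**2
o(-3, -1 - V(n(1)))*8 = 8/(-4 + (-1 - 9/3**2)) = 8/(-4 + (-1 - 9/9)) = 8/(-4 + (-1 - 1*1)) = 8/(-4 + (-1 - 1)) = 8/(-4 - 2) = 8/(-6) = -1/6*8 = -4/3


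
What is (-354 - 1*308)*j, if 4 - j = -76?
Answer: -52960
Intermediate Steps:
j = 80 (j = 4 - 1*(-76) = 4 + 76 = 80)
(-354 - 1*308)*j = (-354 - 1*308)*80 = (-354 - 308)*80 = -662*80 = -52960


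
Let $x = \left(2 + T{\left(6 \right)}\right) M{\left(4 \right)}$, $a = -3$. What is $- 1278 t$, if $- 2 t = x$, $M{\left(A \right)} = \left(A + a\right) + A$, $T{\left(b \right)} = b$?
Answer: $25560$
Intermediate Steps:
$M{\left(A \right)} = -3 + 2 A$ ($M{\left(A \right)} = \left(A - 3\right) + A = \left(-3 + A\right) + A = -3 + 2 A$)
$x = 40$ ($x = \left(2 + 6\right) \left(-3 + 2 \cdot 4\right) = 8 \left(-3 + 8\right) = 8 \cdot 5 = 40$)
$t = -20$ ($t = \left(- \frac{1}{2}\right) 40 = -20$)
$- 1278 t = \left(-1278\right) \left(-20\right) = 25560$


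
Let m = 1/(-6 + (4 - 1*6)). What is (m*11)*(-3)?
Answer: 33/8 ≈ 4.1250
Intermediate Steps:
m = -⅛ (m = 1/(-6 + (4 - 6)) = 1/(-6 - 2) = 1/(-8) = -⅛ ≈ -0.12500)
(m*11)*(-3) = -⅛*11*(-3) = -11/8*(-3) = 33/8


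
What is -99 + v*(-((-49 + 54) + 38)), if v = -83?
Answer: 3470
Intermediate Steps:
-99 + v*(-((-49 + 54) + 38)) = -99 - (-83)*((-49 + 54) + 38) = -99 - (-83)*(5 + 38) = -99 - (-83)*43 = -99 - 83*(-43) = -99 + 3569 = 3470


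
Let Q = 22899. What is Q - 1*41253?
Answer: -18354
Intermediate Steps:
Q - 1*41253 = 22899 - 1*41253 = 22899 - 41253 = -18354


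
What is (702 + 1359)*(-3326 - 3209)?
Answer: -13468635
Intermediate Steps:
(702 + 1359)*(-3326 - 3209) = 2061*(-6535) = -13468635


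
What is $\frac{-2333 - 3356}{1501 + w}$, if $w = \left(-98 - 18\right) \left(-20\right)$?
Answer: $- \frac{5689}{3821} \approx -1.4889$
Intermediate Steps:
$w = 2320$ ($w = \left(-98 - 18\right) \left(-20\right) = \left(-116\right) \left(-20\right) = 2320$)
$\frac{-2333 - 3356}{1501 + w} = \frac{-2333 - 3356}{1501 + 2320} = - \frac{5689}{3821}$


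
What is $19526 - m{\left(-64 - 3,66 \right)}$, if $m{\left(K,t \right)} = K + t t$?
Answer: $15237$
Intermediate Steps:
$m{\left(K,t \right)} = K + t^{2}$
$19526 - m{\left(-64 - 3,66 \right)} = 19526 - \left(\left(-64 - 3\right) + 66^{2}\right) = 19526 - \left(-67 + 4356\right) = 19526 - 4289 = 15237$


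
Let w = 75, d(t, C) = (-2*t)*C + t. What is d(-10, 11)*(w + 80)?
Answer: 32550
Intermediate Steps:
d(t, C) = t - 2*C*t (d(t, C) = -2*C*t + t = t - 2*C*t)
d(-10, 11)*(w + 80) = (-10*(1 - 2*11))*(75 + 80) = -10*(1 - 22)*155 = -10*(-21)*155 = 210*155 = 32550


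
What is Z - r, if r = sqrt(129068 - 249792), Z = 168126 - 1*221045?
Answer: -52919 - 2*I*sqrt(30181) ≈ -52919.0 - 347.45*I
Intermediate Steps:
Z = -52919 (Z = 168126 - 221045 = -52919)
r = 2*I*sqrt(30181) (r = sqrt(-120724) = 2*I*sqrt(30181) ≈ 347.45*I)
Z - r = -52919 - 2*I*sqrt(30181)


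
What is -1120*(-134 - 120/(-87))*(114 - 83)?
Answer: 133533120/29 ≈ 4.6046e+6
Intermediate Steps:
-1120*(-134 - 120/(-87))*(114 - 83) = -1120*(-134 - 120*(-1/87))*31 = -1120*(-134 + 40/29)*31 = -(-4307520)*31/29 = -1120*(-119226/29) = 133533120/29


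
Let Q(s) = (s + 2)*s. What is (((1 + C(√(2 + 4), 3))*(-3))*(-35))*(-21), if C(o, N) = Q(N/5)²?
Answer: -946386/125 ≈ -7571.1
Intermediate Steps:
Q(s) = s*(2 + s) (Q(s) = (2 + s)*s = s*(2 + s))
C(o, N) = N²*(2 + N/5)²/25 (C(o, N) = ((N/5)*(2 + N/5))² = (N*(2 + N/5)/5)² = N²*(2 + N/5)²/25)
(((1 + C(√(2 + 4), 3))*(-3))*(-35))*(-21) = (((1 + (1/625)*3²*(10 + 3)²)*(-3))*(-35))*(-21) = (((1 + (1/625)*9*13²)*(-3))*(-35))*(-21) = (((1 + (1/625)*9*169)*(-3))*(-35))*(-21) = (((1 + 1521/625)*(-3))*(-35))*(-21) = (((2146/625)*(-3))*(-35))*(-21) = -6438/625*(-35)*(-21) = (45066/125)*(-21) = -946386/125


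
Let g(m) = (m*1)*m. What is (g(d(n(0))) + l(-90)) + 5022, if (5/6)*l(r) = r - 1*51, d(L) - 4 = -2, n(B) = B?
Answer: 24284/5 ≈ 4856.8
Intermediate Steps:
d(L) = 2 (d(L) = 4 - 2 = 2)
g(m) = m**2 (g(m) = m*m = m**2)
l(r) = -306/5 + 6*r/5 (l(r) = 6*(r - 1*51)/5 = 6*(r - 51)/5 = 6*(-51 + r)/5 = -306/5 + 6*r/5)
(g(d(n(0))) + l(-90)) + 5022 = (2**2 + (-306/5 + (6/5)*(-90))) + 5022 = (4 + (-306/5 - 108)) + 5022 = (4 - 846/5) + 5022 = -826/5 + 5022 = 24284/5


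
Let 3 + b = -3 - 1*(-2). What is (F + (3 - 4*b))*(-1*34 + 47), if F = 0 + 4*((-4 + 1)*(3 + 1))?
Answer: -377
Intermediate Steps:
F = -48 (F = 0 + 4*(-3*4) = 0 + 4*(-12) = 0 - 48 = -48)
b = -4 (b = -3 + (-3 - 1*(-2)) = -3 + (-3 + 2) = -3 - 1 = -4)
(F + (3 - 4*b))*(-1*34 + 47) = (-48 + (3 - 4*(-4)))*(-1*34 + 47) = (-48 + (3 + 16))*(-34 + 47) = (-48 + 19)*13 = -29*13 = -377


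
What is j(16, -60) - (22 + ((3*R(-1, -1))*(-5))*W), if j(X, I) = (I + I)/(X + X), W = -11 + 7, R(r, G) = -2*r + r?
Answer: -343/4 ≈ -85.750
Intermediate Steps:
R(r, G) = -r
W = -4
j(X, I) = I/X (j(X, I) = (2*I)/((2*X)) = (2*I)*(1/(2*X)) = I/X)
j(16, -60) - (22 + ((3*R(-1, -1))*(-5))*W) = -60/16 - (22 + ((3*(-1*(-1)))*(-5))*(-4)) = -60*1/16 - (22 + ((3*1)*(-5))*(-4)) = -15/4 - (22 + (3*(-5))*(-4)) = -15/4 - (22 - 15*(-4)) = -15/4 - (22 + 60) = -15/4 - 1*82 = -15/4 - 82 = -343/4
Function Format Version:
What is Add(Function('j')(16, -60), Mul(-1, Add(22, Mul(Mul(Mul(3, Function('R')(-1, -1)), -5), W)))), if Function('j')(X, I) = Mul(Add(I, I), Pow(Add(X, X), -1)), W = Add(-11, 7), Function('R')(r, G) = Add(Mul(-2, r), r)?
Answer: Rational(-343, 4) ≈ -85.750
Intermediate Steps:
Function('R')(r, G) = Mul(-1, r)
W = -4
Function('j')(X, I) = Mul(I, Pow(X, -1)) (Function('j')(X, I) = Mul(Mul(2, I), Pow(Mul(2, X), -1)) = Mul(Mul(2, I), Mul(Rational(1, 2), Pow(X, -1))) = Mul(I, Pow(X, -1)))
Add(Function('j')(16, -60), Mul(-1, Add(22, Mul(Mul(Mul(3, Function('R')(-1, -1)), -5), W)))) = Add(Mul(-60, Pow(16, -1)), Mul(-1, Add(22, Mul(Mul(Mul(3, Mul(-1, -1)), -5), -4)))) = Add(Mul(-60, Rational(1, 16)), Mul(-1, Add(22, Mul(Mul(Mul(3, 1), -5), -4)))) = Add(Rational(-15, 4), Mul(-1, Add(22, Mul(Mul(3, -5), -4)))) = Add(Rational(-15, 4), Mul(-1, Add(22, Mul(-15, -4)))) = Add(Rational(-15, 4), Mul(-1, Add(22, 60))) = Add(Rational(-15, 4), Mul(-1, 82)) = Add(Rational(-15, 4), -82) = Rational(-343, 4)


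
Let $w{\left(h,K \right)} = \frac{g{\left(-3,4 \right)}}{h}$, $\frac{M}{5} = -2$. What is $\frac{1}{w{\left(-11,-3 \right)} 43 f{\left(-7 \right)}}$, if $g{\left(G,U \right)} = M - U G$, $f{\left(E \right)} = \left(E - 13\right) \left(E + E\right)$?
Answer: $- \frac{11}{24080} \approx -0.00045681$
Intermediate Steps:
$M = -10$ ($M = 5 \left(-2\right) = -10$)
$f{\left(E \right)} = 2 E \left(-13 + E\right)$ ($f{\left(E \right)} = \left(-13 + E\right) 2 E = 2 E \left(-13 + E\right)$)
$g{\left(G,U \right)} = -10 - G U$ ($g{\left(G,U \right)} = -10 - U G = -10 - G U$)
$w{\left(h,K \right)} = \frac{2}{h}$ ($w{\left(h,K \right)} = \frac{-10 - \left(-3\right) 4}{h} = \frac{-10 + 12}{h} = \frac{2}{h}$)
$\frac{1}{w{\left(-11,-3 \right)} 43 f{\left(-7 \right)}} = \frac{1}{\frac{2}{-11} \cdot 43 \cdot 2 \left(-7\right) \left(-13 - 7\right)} = \frac{1}{2 \left(- \frac{1}{11}\right) 43 \cdot 2 \left(-7\right) \left(-20\right)} = \frac{1}{\left(- \frac{2}{11}\right) 43 \cdot 280} = \frac{1}{\left(- \frac{86}{11}\right) 280} = \frac{1}{- \frac{24080}{11}} = - \frac{11}{24080}$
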